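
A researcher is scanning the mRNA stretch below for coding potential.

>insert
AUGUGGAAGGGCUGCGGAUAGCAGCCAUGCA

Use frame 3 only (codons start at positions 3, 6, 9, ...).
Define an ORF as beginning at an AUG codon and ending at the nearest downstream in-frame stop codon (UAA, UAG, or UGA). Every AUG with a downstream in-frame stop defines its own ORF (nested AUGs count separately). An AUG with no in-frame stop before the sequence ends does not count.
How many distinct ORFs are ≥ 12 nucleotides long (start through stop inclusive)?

Frame 3: GUG GAA GGG CUG CGG AUA GCA GCC AUG — no AUG→stop ORF.
No ORF reaches 12 nucleotides. Count = 0.

0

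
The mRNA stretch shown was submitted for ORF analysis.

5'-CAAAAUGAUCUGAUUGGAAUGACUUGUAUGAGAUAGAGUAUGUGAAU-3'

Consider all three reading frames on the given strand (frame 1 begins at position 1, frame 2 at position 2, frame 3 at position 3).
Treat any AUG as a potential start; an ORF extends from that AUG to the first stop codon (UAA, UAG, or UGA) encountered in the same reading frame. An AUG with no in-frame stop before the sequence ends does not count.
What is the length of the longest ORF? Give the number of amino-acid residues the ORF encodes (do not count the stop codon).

Frame 1: CAA AAU GAU CUG AUU GGA AUG ACU UGU AUG AGA UAG AGU AUG UGA — AUG at 19, stop UAG at 34 → 18 nt; AUG at 28, stop UAG at 34 → 9 nt; AUG at 40, stop UGA at 43 → 6 nt.
Frame 2: AAA AUG AUC UGA UUG GAA UGA CUU GUA UGA GAU AGA GUA UGU GAA — AUG at 5, stop UGA at 11 → 9 nt.
Frame 3: AAA UGA UCU GAU UGG AAU GAC UUG UAU GAG AUA GAG UAU GUG AAU — no AUG→stop ORF.
Longest: frame 1, positions 19–36, 18 nt = 6 codons = 5 aa. → 5 amino acids.

5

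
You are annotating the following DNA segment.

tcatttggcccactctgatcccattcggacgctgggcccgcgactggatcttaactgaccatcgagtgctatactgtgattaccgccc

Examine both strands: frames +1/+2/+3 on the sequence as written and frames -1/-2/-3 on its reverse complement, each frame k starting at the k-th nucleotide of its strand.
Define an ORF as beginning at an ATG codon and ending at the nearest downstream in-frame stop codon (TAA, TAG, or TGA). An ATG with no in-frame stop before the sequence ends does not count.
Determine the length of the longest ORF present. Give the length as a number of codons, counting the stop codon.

8

Reverse complement (5'→3'): GGGCGGTAATCACAGTATAGCACTCGATGGTCAGTTAAGATCCAGTCGCGGGCCCAGCGTCCGAATGGGATCAGAGTGGGCCAAATGA
Frame +1: TCA TTT GGC CCA CTC TGA TCC CAT TCG GAC GCT GGG CCC GCG ACT GGA TCT TAA CTG ACC ATC GAG TGC TAT ACT GTG ATT ACC GCC — no ATG→stop ORF.
Frame +2: CAT TTG GCC CAC TCT GAT CCC ATT CGG ACG CTG GGC CCG CGA CTG GAT CTT AAC TGA CCA TCG AGT GCT ATA CTG TGA TTA CCG CCC — no ATG→stop ORF.
Frame +3: ATT TGG CCC ACT CTG ATC CCA TTC GGA CGC TGG GCC CGC GAC TGG ATC TTA ACT GAC CAT CGA GTG CTA TAC TGT GAT TAC CGC — no ATG→stop ORF.
Frame -1: GGG CGG TAA TCA CAG TAT AGC ACT CGA TGG TCA GTT AAG ATC CAG TCG CGG GCC CAG CGT CCG AAT GGG ATC AGA GTG GGC CAA ATG — no ATG→stop ORF.
Frame -2: GGC GGT AAT CAC AGT ATA GCA CTC GAT GGT CAG TTA AGA TCC AGT CGC GGG CCC AGC GTC CGA ATG GGA TCA GAG TGG GCC AAA TGA — ATG at 65, stop TGA at 86 → 24 nt.
Frame -3: GCG GTA ATC ACA GTA TAG CAC TCG ATG GTC AGT TAA GAT CCA GTC GCG GGC CCA GCG TCC GAA TGG GAT CAG AGT GGG CCA AAT — ATG at 27, stop TAA at 36 → 12 nt.
Longest: frame -2, positions 65–88, 24 nt = 8 codons = 7 aa. → 8 codons.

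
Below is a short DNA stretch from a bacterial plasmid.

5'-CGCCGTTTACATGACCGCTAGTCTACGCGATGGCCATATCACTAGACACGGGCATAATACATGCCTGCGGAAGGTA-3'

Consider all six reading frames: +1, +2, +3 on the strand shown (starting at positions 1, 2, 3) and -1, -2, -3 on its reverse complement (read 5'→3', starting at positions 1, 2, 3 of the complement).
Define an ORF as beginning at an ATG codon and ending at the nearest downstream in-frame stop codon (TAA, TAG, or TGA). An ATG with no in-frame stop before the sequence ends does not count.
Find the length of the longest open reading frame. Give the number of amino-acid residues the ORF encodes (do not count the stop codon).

10

Reverse complement (5'→3'): TACCTTCCGCAGGCATGTATTATGCCCGTGTCTAGTGATATGGCCATCGCGTAGACTAGCGGTCATGTAAACGGCG
Frame +1: CGC CGT TTA CAT GAC CGC TAG TCT ACG CGA TGG CCA TAT CAC TAG ACA CGG GCA TAA TAC ATG CCT GCG GAA GGT — no ATG→stop ORF.
Frame +2: GCC GTT TAC ATG ACC GCT AGT CTA CGC GAT GGC CAT ATC ACT AGA CAC GGG CAT AAT ACA TGC CTG CGG AAG GTA — no ATG→stop ORF.
Frame +3: CCG TTT ACA TGA CCG CTA GTC TAC GCG ATG GCC ATA TCA CTA GAC ACG GGC ATA ATA CAT GCC TGC GGA AGG — no ATG→stop ORF.
Frame -1: TAC CTT CCG CAG GCA TGT ATT ATG CCC GTG TCT AGT GAT ATG GCC ATC GCG TAG ACT AGC GGT CAT GTA AAC GGC — ATG at 22, stop TAG at 52 → 33 nt; ATG at 40, stop TAG at 52 → 15 nt.
Frame -2: ACC TTC CGC AGG CAT GTA TTA TGC CCG TGT CTA GTG ATA TGG CCA TCG CGT AGA CTA GCG GTC ATG TAA ACG GCG — ATG at 65, stop TAA at 68 → 6 nt.
Frame -3: CCT TCC GCA GGC ATG TAT TAT GCC CGT GTC TAG TGA TAT GGC CAT CGC GTA GAC TAG CGG TCA TGT AAA CGG — ATG at 15, stop TAG at 33 → 21 nt.
Longest: frame -1, positions 22–54, 33 nt = 11 codons = 10 aa. → 10 amino acids.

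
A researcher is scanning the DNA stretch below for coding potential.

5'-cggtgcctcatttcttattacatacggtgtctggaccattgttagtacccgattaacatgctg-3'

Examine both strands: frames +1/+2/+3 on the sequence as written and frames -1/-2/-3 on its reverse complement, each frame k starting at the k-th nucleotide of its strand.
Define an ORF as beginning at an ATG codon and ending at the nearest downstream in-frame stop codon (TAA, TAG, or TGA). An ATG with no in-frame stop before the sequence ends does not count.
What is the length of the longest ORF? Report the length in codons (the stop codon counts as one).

6

Reverse complement (5'→3'): CAGCATGTTAATCGGGTACTAACAATGGTCCAGACACCGTATGTAATAAGAAATGAGGCACCG
Frame +1: CGG TGC CTC ATT TCT TAT TAC ATA CGG TGT CTG GAC CAT TGT TAG TAC CCG ATT AAC ATG CTG — no ATG→stop ORF.
Frame +2: GGT GCC TCA TTT CTT ATT ACA TAC GGT GTC TGG ACC ATT GTT AGT ACC CGA TTA ACA TGC — no ATG→stop ORF.
Frame +3: GTG CCT CAT TTC TTA TTA CAT ACG GTG TCT GGA CCA TTG TTA GTA CCC GAT TAA CAT GCT — no ATG→stop ORF.
Frame -1: CAG CAT GTT AAT CGG GTA CTA ACA ATG GTC CAG ACA CCG TAT GTA ATA AGA AAT GAG GCA CCG — no ATG→stop ORF.
Frame -2: AGC ATG TTA ATC GGG TAC TAA CAA TGG TCC AGA CAC CGT ATG TAA TAA GAA ATG AGG CAC — ATG at 5, stop TAA at 20 → 18 nt; ATG at 41, stop TAA at 44 → 6 nt.
Frame -3: GCA TGT TAA TCG GGT ACT AAC AAT GGT CCA GAC ACC GTA TGT AAT AAG AAA TGA GGC ACC — no ATG→stop ORF.
Longest: frame -2, positions 5–22, 18 nt = 6 codons = 5 aa. → 6 codons.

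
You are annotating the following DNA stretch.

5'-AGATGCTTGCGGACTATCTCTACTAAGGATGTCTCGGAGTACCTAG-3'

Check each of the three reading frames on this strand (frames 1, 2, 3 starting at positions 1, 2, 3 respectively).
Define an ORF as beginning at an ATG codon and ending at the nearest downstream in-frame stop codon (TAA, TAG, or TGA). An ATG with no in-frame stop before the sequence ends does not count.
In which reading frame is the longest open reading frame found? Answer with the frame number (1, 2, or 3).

3

Frame 1: AGA TGC TTG CGG ACT ATC TCT ACT AAG GAT GTC TCG GAG TAC CTA — no ATG→stop ORF.
Frame 2: GAT GCT TGC GGA CTA TCT CTA CTA AGG ATG TCT CGG AGT ACC TAG — ATG at 29, stop TAG at 44 → 18 nt.
Frame 3: ATG CTT GCG GAC TAT CTC TAC TAA GGA TGT CTC GGA GTA CCT — ATG at 3, stop TAA at 24 → 24 nt.
Longest ORF is 24 nt in frame 3 (positions 3–26).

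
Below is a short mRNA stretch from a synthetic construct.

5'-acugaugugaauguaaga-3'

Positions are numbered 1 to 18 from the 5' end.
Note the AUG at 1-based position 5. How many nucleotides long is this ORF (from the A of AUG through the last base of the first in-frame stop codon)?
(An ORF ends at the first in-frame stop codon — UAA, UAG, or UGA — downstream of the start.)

Codons from position 5: AUG (5–7), UGA (8–10).
UGA is the first in-frame stop; ORF spans 5–10, 6 nucleotides.

6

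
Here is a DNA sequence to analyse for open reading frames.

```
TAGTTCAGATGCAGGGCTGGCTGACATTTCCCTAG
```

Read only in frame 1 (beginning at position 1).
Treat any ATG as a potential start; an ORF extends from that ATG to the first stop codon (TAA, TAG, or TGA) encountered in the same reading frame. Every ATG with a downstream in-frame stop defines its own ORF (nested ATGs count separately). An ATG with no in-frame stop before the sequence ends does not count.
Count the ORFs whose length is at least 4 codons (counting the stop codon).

Frame 1: TAG TTC AGA TGC AGG GCT GGC TGA CAT TTC CCT — no ATG→stop ORF.
No ORF reaches 4 codons. Count = 0.

0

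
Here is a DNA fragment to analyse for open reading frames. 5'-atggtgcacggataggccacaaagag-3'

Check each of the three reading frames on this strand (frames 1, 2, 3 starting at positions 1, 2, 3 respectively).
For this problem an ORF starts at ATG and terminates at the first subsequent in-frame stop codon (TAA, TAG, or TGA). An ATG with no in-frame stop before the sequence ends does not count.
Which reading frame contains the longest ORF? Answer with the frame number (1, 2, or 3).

Frame 1: ATG GTG CAC GGA TAG GCC ACA AAG — ATG at 1, stop TAG at 13 → 15 nt.
Frame 2: TGG TGC ACG GAT AGG CCA CAA AGA — no ATG→stop ORF.
Frame 3: GGT GCA CGG ATA GGC CAC AAA GAG — no ATG→stop ORF.
Longest ORF is 15 nt in frame 1 (positions 1–15).

1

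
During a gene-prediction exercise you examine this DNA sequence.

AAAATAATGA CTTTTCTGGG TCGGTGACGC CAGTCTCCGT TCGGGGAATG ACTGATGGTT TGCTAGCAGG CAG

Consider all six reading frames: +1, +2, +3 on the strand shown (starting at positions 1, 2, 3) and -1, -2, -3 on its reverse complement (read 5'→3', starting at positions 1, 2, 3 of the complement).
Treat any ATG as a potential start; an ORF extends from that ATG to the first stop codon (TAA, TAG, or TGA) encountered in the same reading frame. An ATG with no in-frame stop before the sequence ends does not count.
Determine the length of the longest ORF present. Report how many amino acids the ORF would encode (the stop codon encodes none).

Reverse complement (5'→3'): CTGCCTGCTAGCAAACCATCAGTCATTCCCCGAACGGAGACTGGCGTCACCGACCCAGAAAAGTCATTATTTT
Frame +1: AAA ATA ATG ACT TTT CTG GGT CGG TGA CGC CAG TCT CCG TTC GGG GAA TGA CTG ATG GTT TGC TAG CAG GCA — ATG at 7, stop TGA at 25 → 21 nt; ATG at 55, stop TAG at 64 → 12 nt.
Frame +2: AAA TAA TGA CTT TTC TGG GTC GGT GAC GCC AGT CTC CGT TCG GGG AAT GAC TGA TGG TTT GCT AGC AGG CAG — no ATG→stop ORF.
Frame +3: AAT AAT GAC TTT TCT GGG TCG GTG ACG CCA GTC TCC GTT CGG GGA ATG ACT GAT GGT TTG CTA GCA GGC — no ATG→stop ORF.
Frame -1: CTG CCT GCT AGC AAA CCA TCA GTC ATT CCC CGA ACG GAG ACT GGC GTC ACC GAC CCA GAA AAG TCA TTA TTT — no ATG→stop ORF.
Frame -2: TGC CTG CTA GCA AAC CAT CAG TCA TTC CCC GAA CGG AGA CTG GCG TCA CCG ACC CAG AAA AGT CAT TAT TTT — no ATG→stop ORF.
Frame -3: GCC TGC TAG CAA ACC ATC AGT CAT TCC CCG AAC GGA GAC TGG CGT CAC CGA CCC AGA AAA GTC ATT ATT — no ATG→stop ORF.
Longest: frame +1, positions 7–27, 21 nt = 7 codons = 6 aa. → 6 amino acids.

6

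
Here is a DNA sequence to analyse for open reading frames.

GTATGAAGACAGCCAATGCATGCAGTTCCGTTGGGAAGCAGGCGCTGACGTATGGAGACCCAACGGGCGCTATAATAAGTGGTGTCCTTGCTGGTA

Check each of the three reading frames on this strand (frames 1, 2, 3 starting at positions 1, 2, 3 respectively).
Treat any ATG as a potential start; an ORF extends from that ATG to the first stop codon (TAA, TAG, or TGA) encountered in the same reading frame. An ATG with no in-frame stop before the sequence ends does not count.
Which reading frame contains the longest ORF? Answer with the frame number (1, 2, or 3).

1

Frame 1: GTA TGA AGA CAG CCA ATG CAT GCA GTT CCG TTG GGA AGC AGG CGC TGA CGT ATG GAG ACC CAA CGG GCG CTA TAA TAA GTG GTG TCC TTG CTG GTA — ATG at 16, stop TGA at 46 → 33 nt; ATG at 52, stop TAA at 73 → 24 nt.
Frame 2: TAT GAA GAC AGC CAA TGC ATG CAG TTC CGT TGG GAA GCA GGC GCT GAC GTA TGG AGA CCC AAC GGG CGC TAT AAT AAG TGG TGT CCT TGC TGG — no ATG→stop ORF.
Frame 3: ATG AAG ACA GCC AAT GCA TGC AGT TCC GTT GGG AAG CAG GCG CTG ACG TAT GGA GAC CCA ACG GGC GCT ATA ATA AGT GGT GTC CTT GCT GGT — no ATG→stop ORF.
Longest ORF is 33 nt in frame 1 (positions 16–48).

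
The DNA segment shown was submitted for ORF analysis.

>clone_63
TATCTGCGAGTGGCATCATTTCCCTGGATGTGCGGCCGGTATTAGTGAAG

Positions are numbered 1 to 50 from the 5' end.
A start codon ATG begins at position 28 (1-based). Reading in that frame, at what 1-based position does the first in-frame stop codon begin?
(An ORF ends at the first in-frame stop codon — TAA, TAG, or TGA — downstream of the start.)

Codons from position 28: ATG (28–30), TGC (31–33), GGC (34–36), CGG (37–39), TAT (40–42), TAG (43–45).
TAG is a stop codon; it begins at position 43.

43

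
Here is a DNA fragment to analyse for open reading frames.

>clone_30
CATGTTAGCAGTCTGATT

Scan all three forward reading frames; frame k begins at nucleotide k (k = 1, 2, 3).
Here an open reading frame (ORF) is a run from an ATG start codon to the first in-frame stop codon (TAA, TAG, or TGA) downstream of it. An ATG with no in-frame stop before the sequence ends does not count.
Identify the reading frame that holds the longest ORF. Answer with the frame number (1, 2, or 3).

Frame 1: CAT GTT AGC AGT CTG ATT — no ATG→stop ORF.
Frame 2: ATG TTA GCA GTC TGA — ATG at 2, stop TGA at 14 → 15 nt.
Frame 3: TGT TAG CAG TCT GAT — no ATG→stop ORF.
Longest ORF is 15 nt in frame 2 (positions 2–16).

2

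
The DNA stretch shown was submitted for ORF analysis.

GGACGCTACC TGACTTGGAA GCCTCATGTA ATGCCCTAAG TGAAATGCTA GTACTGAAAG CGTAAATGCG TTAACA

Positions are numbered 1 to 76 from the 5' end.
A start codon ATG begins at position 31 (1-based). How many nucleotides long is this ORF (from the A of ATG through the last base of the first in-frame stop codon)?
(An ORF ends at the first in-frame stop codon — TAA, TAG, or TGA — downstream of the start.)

Codons from position 31: ATG (31–33), CCC (34–36), TAA (37–39).
TAA is the first in-frame stop; ORF spans 31–39, 9 nucleotides.

9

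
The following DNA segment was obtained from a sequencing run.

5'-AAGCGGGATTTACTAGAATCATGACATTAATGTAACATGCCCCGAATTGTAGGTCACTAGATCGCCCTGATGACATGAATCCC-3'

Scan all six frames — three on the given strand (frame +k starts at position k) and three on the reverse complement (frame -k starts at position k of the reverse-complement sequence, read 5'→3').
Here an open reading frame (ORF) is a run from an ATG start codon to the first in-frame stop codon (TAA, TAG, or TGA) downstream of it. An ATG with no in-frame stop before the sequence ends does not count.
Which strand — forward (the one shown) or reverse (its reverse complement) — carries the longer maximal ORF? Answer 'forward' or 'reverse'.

forward

Reverse complement (5'→3'): GGGATTCATGTCATCAGGGCGATCTAGTGACCTACAATTCGGGGCATGTTACATTAATGTCATGATTCTAGTAAATCCCGCTT
Frame +1: AAG CGG GAT TTA CTA GAA TCA TGA CAT TAA TGT AAC ATG CCC CGA ATT GTA GGT CAC TAG ATC GCC CTG ATG ACA TGA ATC — ATG at 37, stop TAG at 58 → 24 nt; ATG at 70, stop TGA at 76 → 9 nt.
Frame +2: AGC GGG ATT TAC TAG AAT CAT GAC ATT AAT GTA ACA TGC CCC GAA TTG TAG GTC ACT AGA TCG CCC TGA TGA CAT GAA TCC — no ATG→stop ORF.
Frame +3: GCG GGA TTT ACT AGA ATC ATG ACA TTA ATG TAA CAT GCC CCG AAT TGT AGG TCA CTA GAT CGC CCT GAT GAC ATG AAT CCC — ATG at 21, stop TAA at 33 → 15 nt; ATG at 30, stop TAA at 33 → 6 nt.
Frame -1: GGG ATT CAT GTC ATC AGG GCG ATC TAG TGA CCT ACA ATT CGG GGC ATG TTA CAT TAA TGT CAT GAT TCT AGT AAA TCC CGC — ATG at 46, stop TAA at 55 → 12 nt.
Frame -2: GGA TTC ATG TCA TCA GGG CGA TCT AGT GAC CTA CAA TTC GGG GCA TGT TAC ATT AAT GTC ATG ATT CTA GTA AAT CCC GCT — no ATG→stop ORF.
Frame -3: GAT TCA TGT CAT CAG GGC GAT CTA GTG ACC TAC AAT TCG GGG CAT GTT ACA TTA ATG TCA TGA TTC TAG TAA ATC CCG CTT — ATG at 57, stop TGA at 63 → 9 nt.
Forward-strand max 24 nt; reverse-strand max 12 nt. The forward strand has the longer ORF.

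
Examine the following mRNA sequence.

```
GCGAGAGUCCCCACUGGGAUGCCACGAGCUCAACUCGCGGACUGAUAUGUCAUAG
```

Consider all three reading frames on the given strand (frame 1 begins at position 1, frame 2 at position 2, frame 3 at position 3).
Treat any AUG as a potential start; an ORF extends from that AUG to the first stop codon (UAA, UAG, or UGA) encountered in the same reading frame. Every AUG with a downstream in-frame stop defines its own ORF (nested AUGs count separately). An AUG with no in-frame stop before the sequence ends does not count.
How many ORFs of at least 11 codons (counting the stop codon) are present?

0

Frame 1: GCG AGA GUC CCC ACU GGG AUG CCA CGA GCU CAA CUC GCG GAC UGA UAU GUC AUA — AUG at 19, stop UGA at 43 → 27 nt.
Frame 2: CGA GAG UCC CCA CUG GGA UGC CAC GAG CUC AAC UCG CGG ACU GAU AUG UCA UAG — AUG at 47, stop UAG at 53 → 9 nt.
Frame 3: GAG AGU CCC CAC UGG GAU GCC ACG AGC UCA ACU CGC GGA CUG AUA UGU CAU — no AUG→stop ORF.
No ORF reaches 11 codons. Count = 0.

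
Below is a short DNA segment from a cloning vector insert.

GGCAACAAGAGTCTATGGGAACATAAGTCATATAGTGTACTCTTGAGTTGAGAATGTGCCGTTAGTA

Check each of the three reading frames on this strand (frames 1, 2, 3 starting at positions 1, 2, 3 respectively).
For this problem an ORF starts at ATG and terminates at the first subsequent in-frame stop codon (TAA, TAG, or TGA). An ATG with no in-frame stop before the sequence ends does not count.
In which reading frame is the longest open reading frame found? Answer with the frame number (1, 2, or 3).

Frame 1: GGC AAC AAG AGT CTA TGG GAA CAT AAG TCA TAT AGT GTA CTC TTG AGT TGA GAA TGT GCC GTT AGT — no ATG→stop ORF.
Frame 2: GCA ACA AGA GTC TAT GGG AAC ATA AGT CAT ATA GTG TAC TCT TGA GTT GAG AAT GTG CCG TTA GTA — no ATG→stop ORF.
Frame 3: CAA CAA GAG TCT ATG GGA ACA TAA GTC ATA TAG TGT ACT CTT GAG TTG AGA ATG TGC CGT TAG — ATG at 15, stop TAA at 24 → 12 nt; ATG at 54, stop TAG at 63 → 12 nt.
Longest ORF is 12 nt in frame 3 (positions 15–26).

3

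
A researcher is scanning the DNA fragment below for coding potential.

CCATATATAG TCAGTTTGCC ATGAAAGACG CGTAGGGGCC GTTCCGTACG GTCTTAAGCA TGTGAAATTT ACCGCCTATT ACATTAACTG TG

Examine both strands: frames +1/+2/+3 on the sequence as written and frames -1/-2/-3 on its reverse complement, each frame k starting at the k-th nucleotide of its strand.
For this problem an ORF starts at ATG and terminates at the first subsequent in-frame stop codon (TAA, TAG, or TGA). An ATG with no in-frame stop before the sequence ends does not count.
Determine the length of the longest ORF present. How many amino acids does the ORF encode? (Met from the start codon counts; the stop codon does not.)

Reverse complement (5'→3'): CACAGTTAATGTAATAGGCGGTAAATTTCACATGCTTAAGACCGTACGGAACGGCCCCTACGCGTCTTTCATGGCAAACTGACTATATATGG
Frame +1: CCA TAT ATA GTC AGT TTG CCA TGA AAG ACG CGT AGG GGC CGT TCC GTA CGG TCT TAA GCA TGT GAA ATT TAC CGC CTA TTA CAT TAA CTG — no ATG→stop ORF.
Frame +2: CAT ATA TAG TCA GTT TGC CAT GAA AGA CGC GTA GGG GCC GTT CCG TAC GGT CTT AAG CAT GTG AAA TTT ACC GCC TAT TAC ATT AAC TGT — no ATG→stop ORF.
Frame +3: ATA TAT AGT CAG TTT GCC ATG AAA GAC GCG TAG GGG CCG TTC CGT ACG GTC TTA AGC ATG TGA AAT TTA CCG CCT ATT ACA TTA ACT GTG — ATG at 21, stop TAG at 33 → 15 nt; ATG at 60, stop TGA at 63 → 6 nt.
Frame -1: CAC AGT TAA TGT AAT AGG CGG TAA ATT TCA CAT GCT TAA GAC CGT ACG GAA CGG CCC CTA CGC GTC TTT CAT GGC AAA CTG ACT ATA TAT — no ATG→stop ORF.
Frame -2: ACA GTT AAT GTA ATA GGC GGT AAA TTT CAC ATG CTT AAG ACC GTA CGG AAC GGC CCC TAC GCG TCT TTC ATG GCA AAC TGA CTA TAT ATG — ATG at 32, stop TGA at 80 → 51 nt; ATG at 71, stop TGA at 80 → 12 nt.
Frame -3: CAG TTA ATG TAA TAG GCG GTA AAT TTC ACA TGC TTA AGA CCG TAC GGA ACG GCC CCT ACG CGT CTT TCA TGG CAA ACT GAC TAT ATA TGG — ATG at 9, stop TAA at 12 → 6 nt.
Longest: frame -2, positions 32–82, 51 nt = 17 codons = 16 aa. → 16 amino acids.

16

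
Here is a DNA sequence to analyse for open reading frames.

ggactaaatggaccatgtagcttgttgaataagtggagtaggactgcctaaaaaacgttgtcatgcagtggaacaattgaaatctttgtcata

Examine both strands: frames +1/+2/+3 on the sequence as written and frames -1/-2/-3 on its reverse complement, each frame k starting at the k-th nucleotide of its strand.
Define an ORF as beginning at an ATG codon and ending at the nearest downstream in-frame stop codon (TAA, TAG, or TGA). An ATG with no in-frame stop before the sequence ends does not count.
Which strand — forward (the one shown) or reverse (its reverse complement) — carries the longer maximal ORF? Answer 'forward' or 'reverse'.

Reverse complement (5'→3'): TATGACAAAGATTTCAATTGTTCCACTGCATGACAACGTTTTTTAGGCAGTCCTACTCCACTTATTCAACAAGCTACATGGTCCATTTAGTCC
Frame +1: GGA CTA AAT GGA CCA TGT AGC TTG TTG AAT AAG TGG AGT AGG ACT GCC TAA AAA ACG TTG TCA TGC AGT GGA ACA ATT GAA ATC TTT GTC ATA — no ATG→stop ORF.
Frame +2: GAC TAA ATG GAC CAT GTA GCT TGT TGA ATA AGT GGA GTA GGA CTG CCT AAA AAA CGT TGT CAT GCA GTG GAA CAA TTG AAA TCT TTG TCA — ATG at 8, stop TGA at 26 → 21 nt.
Frame +3: ACT AAA TGG ACC ATG TAG CTT GTT GAA TAA GTG GAG TAG GAC TGC CTA AAA AAC GTT GTC ATG CAG TGG AAC AAT TGA AAT CTT TGT CAT — ATG at 15, stop TAG at 18 → 6 nt; ATG at 63, stop TGA at 78 → 18 nt.
Frame -1: TAT GAC AAA GAT TTC AAT TGT TCC ACT GCA TGA CAA CGT TTT TTA GGC AGT CCT ACT CCA CTT ATT CAA CAA GCT ACA TGG TCC ATT TAG TCC — no ATG→stop ORF.
Frame -2: ATG ACA AAG ATT TCA ATT GTT CCA CTG CAT GAC AAC GTT TTT TAG GCA GTC CTA CTC CAC TTA TTC AAC AAG CTA CAT GGT CCA TTT AGT — ATG at 2, stop TAG at 44 → 45 nt.
Frame -3: TGA CAA AGA TTT CAA TTG TTC CAC TGC ATG ACA ACG TTT TTT AGG CAG TCC TAC TCC ACT TAT TCA ACA AGC TAC ATG GTC CAT TTA GTC — no ATG→stop ORF.
Forward-strand max 21 nt; reverse-strand max 45 nt. The reverse strand has the longer ORF.

reverse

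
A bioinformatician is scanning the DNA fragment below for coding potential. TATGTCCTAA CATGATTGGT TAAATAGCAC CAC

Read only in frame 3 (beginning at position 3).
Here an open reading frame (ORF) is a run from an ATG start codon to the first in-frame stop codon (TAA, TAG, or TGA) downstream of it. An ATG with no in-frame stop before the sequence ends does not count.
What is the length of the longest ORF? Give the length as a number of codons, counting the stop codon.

4

Frame 3: TGT CCT AAC ATG ATT GGT TAA ATA GCA CCA — ATG at 12, stop TAA at 21 → 12 nt.
Longest: frame 3, positions 12–23, 12 nt = 4 codons = 3 aa. → 4 codons.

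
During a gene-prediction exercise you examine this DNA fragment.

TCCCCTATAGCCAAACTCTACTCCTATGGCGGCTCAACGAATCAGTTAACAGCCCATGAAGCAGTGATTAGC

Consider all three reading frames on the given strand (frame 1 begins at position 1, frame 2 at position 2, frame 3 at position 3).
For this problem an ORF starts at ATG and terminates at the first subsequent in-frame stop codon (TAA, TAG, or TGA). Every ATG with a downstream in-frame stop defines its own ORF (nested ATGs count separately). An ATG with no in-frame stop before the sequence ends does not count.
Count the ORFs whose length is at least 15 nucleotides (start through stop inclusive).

Frame 1: TCC CCT ATA GCC AAA CTC TAC TCC TAT GGC GGC TCA ACG AAT CAG TTA ACA GCC CAT GAA GCA GTG ATT AGC — no ATG→stop ORF.
Frame 2: CCC CTA TAG CCA AAC TCT ACT CCT ATG GCG GCT CAA CGA ATC AGT TAA CAG CCC ATG AAG CAG TGA TTA — ATG at 26, stop TAA at 47 → 24 nt; ATG at 56, stop TGA at 65 → 12 nt.
Frame 3: CCC TAT AGC CAA ACT CTA CTC CTA TGG CGG CTC AAC GAA TCA GTT AAC AGC CCA TGA AGC AGT GAT TAG — no ATG→stop ORF.
ORFs ≥ 15 nucleotides: frame 2 26–49 (24 nucleotides). Count = 1.

1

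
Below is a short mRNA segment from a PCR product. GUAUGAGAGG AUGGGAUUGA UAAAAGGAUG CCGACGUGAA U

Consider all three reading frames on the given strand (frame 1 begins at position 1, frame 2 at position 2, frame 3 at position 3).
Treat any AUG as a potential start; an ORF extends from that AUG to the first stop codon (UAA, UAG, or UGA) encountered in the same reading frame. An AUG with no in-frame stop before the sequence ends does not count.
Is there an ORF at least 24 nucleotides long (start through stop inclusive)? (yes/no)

no

Frame 1: GUA UGA GAG GAU GGG AUU GAU AAA AGG AUG CCG ACG UGA — AUG at 28, stop UGA at 37 → 12 nt.
Frame 2: UAU GAG AGG AUG GGA UUG AUA AAA GGA UGC CGA CGU GAA — no AUG→stop ORF.
Frame 3: AUG AGA GGA UGG GAU UGA UAA AAG GAU GCC GAC GUG AAU — AUG at 3, stop UGA at 18 → 18 nt.
Largest ORF found is 18 nucleotides < 24, so no.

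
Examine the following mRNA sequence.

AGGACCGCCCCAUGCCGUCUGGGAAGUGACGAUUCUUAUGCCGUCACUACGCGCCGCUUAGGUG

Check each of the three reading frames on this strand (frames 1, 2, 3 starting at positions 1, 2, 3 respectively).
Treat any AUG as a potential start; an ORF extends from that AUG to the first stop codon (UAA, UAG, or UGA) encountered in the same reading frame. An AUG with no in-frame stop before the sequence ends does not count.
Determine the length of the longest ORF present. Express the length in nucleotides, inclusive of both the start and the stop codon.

Frame 1: AGG ACC GCC CCA UGC CGU CUG GGA AGU GAC GAU UCU UAU GCC GUC ACU ACG CGC CGC UUA GGU — no AUG→stop ORF.
Frame 2: GGA CCG CCC CAU GCC GUC UGG GAA GUG ACG AUU CUU AUG CCG UCA CUA CGC GCC GCU UAG GUG — AUG at 38, stop UAG at 59 → 24 nt.
Frame 3: GAC CGC CCC AUG CCG UCU GGG AAG UGA CGA UUC UUA UGC CGU CAC UAC GCG CCG CUU AGG — AUG at 12, stop UGA at 27 → 18 nt.
Longest: frame 2, positions 38–61, 24 nt = 8 codons = 7 aa. → 24 nucleotides.

24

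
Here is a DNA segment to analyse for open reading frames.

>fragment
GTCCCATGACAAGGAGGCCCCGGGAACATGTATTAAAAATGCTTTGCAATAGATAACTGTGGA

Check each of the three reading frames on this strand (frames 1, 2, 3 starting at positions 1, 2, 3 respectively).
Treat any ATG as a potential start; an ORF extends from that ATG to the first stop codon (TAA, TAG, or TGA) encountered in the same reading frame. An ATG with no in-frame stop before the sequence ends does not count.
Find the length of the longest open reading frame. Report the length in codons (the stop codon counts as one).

Frame 1: GTC CCA TGA CAA GGA GGC CCC GGG AAC ATG TAT TAA AAA TGC TTT GCA ATA GAT AAC TGT GGA — ATG at 28, stop TAA at 34 → 9 nt.
Frame 2: TCC CAT GAC AAG GAG GCC CCG GGA ACA TGT ATT AAA AAT GCT TTG CAA TAG ATA ACT GTG — no ATG→stop ORF.
Frame 3: CCC ATG ACA AGG AGG CCC CGG GAA CAT GTA TTA AAA ATG CTT TGC AAT AGA TAA CTG TGG — ATG at 6, stop TAA at 54 → 51 nt; ATG at 39, stop TAA at 54 → 18 nt.
Longest: frame 3, positions 6–56, 51 nt = 17 codons = 16 aa. → 17 codons.

17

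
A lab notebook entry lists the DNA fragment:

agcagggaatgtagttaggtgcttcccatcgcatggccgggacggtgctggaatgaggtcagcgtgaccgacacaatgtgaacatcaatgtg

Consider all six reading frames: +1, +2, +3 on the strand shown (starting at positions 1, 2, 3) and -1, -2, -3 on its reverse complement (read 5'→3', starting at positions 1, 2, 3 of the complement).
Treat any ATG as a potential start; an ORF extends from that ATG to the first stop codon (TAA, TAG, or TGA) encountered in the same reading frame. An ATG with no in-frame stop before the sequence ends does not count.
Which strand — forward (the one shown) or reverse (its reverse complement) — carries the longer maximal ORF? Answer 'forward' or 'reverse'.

reverse

Reverse complement (5'→3'): CACATTGATGTTCACATTGTGTCGGTCACGCTGACCTCATTCCAGCACCGTCCCGGCCATGCGATGGGAAGCACCTAACTACATTCCCTGCT
Frame +1: AGC AGG GAA TGT AGT TAG GTG CTT CCC ATC GCA TGG CCG GGA CGG TGC TGG AAT GAG GTC AGC GTG ACC GAC ACA ATG TGA ACA TCA ATG — ATG at 76, stop TGA at 79 → 6 nt.
Frame +2: GCA GGG AAT GTA GTT AGG TGC TTC CCA TCG CAT GGC CGG GAC GGT GCT GGA ATG AGG TCA GCG TGA CCG ACA CAA TGT GAA CAT CAA TGT — ATG at 53, stop TGA at 65 → 15 nt.
Frame +3: CAG GGA ATG TAG TTA GGT GCT TCC CAT CGC ATG GCC GGG ACG GTG CTG GAA TGA GGT CAG CGT GAC CGA CAC AAT GTG AAC ATC AAT GTG — ATG at 9, stop TAG at 12 → 6 nt; ATG at 33, stop TGA at 54 → 24 nt.
Frame -1: CAC ATT GAT GTT CAC ATT GTG TCG GTC ACG CTG ACC TCA TTC CAG CAC CGT CCC GGC CAT GCG ATG GGA AGC ACC TAA CTA CAT TCC CTG — ATG at 64, stop TAA at 76 → 15 nt.
Frame -2: ACA TTG ATG TTC ACA TTG TGT CGG TCA CGC TGA CCT CAT TCC AGC ACC GTC CCG GCC ATG CGA TGG GAA GCA CCT AAC TAC ATT CCC TGC — ATG at 8, stop TGA at 32 → 27 nt.
Frame -3: CAT TGA TGT TCA CAT TGT GTC GGT CAC GCT GAC CTC ATT CCA GCA CCG TCC CGG CCA TGC GAT GGG AAG CAC CTA ACT ACA TTC CCT GCT — no ATG→stop ORF.
Forward-strand max 24 nt; reverse-strand max 27 nt. The reverse strand has the longer ORF.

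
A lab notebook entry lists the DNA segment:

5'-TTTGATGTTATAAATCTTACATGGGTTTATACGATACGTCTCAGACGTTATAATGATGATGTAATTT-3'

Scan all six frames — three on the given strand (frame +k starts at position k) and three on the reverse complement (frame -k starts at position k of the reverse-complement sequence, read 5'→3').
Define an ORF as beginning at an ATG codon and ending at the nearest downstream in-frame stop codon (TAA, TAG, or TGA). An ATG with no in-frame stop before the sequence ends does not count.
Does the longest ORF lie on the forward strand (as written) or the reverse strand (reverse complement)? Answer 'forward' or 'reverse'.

Reverse complement (5'→3'): AAATTACATCATCATTATAACGTCTGAGACGTATCGTATAAACCCATGTAAGATTTATAACATCAAA
Frame +1: TTT GAT GTT ATA AAT CTT ACA TGG GTT TAT ACG ATA CGT CTC AGA CGT TAT AAT GAT GAT GTA ATT — no ATG→stop ORF.
Frame +2: TTG ATG TTA TAA ATC TTA CAT GGG TTT ATA CGA TAC GTC TCA GAC GTT ATA ATG ATG ATG TAA TTT — ATG at 5, stop TAA at 11 → 9 nt; ATG at 53, stop TAA at 62 → 12 nt; ATG at 56, stop TAA at 62 → 9 nt; ATG at 59, stop TAA at 62 → 6 nt.
Frame +3: TGA TGT TAT AAA TCT TAC ATG GGT TTA TAC GAT ACG TCT CAG ACG TTA TAA TGA TGA TGT AAT — ATG at 21, stop TAA at 51 → 33 nt.
Frame -1: AAA TTA CAT CAT CAT TAT AAC GTC TGA GAC GTA TCG TAT AAA CCC ATG TAA GAT TTA TAA CAT CAA — ATG at 46, stop TAA at 49 → 6 nt.
Frame -2: AAT TAC ATC ATC ATT ATA ACG TCT GAG ACG TAT CGT ATA AAC CCA TGT AAG ATT TAT AAC ATC AAA — no ATG→stop ORF.
Frame -3: ATT ACA TCA TCA TTA TAA CGT CTG AGA CGT ATC GTA TAA ACC CAT GTA AGA TTT ATA ACA TCA — no ATG→stop ORF.
Forward-strand max 33 nt; reverse-strand max 6 nt. The forward strand has the longer ORF.

forward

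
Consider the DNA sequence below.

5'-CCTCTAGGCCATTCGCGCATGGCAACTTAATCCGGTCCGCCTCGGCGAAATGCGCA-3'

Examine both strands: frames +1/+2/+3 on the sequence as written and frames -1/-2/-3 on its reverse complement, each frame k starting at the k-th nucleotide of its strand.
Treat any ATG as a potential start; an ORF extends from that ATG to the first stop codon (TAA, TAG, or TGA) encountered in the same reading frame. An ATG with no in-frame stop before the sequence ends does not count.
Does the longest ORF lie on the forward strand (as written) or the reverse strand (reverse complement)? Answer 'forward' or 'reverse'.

forward

Reverse complement (5'→3'): TGCGCATTTCGCCGAGGCGGACCGGATTAAGTTGCCATGCGCGAATGGCCTAGAGG
Frame +1: CCT CTA GGC CAT TCG CGC ATG GCA ACT TAA TCC GGT CCG CCT CGG CGA AAT GCG — ATG at 19, stop TAA at 28 → 12 nt.
Frame +2: CTC TAG GCC ATT CGC GCA TGG CAA CTT AAT CCG GTC CGC CTC GGC GAA ATG CGC — no ATG→stop ORF.
Frame +3: TCT AGG CCA TTC GCG CAT GGC AAC TTA ATC CGG TCC GCC TCG GCG AAA TGC GCA — no ATG→stop ORF.
Frame -1: TGC GCA TTT CGC CGA GGC GGA CCG GAT TAA GTT GCC ATG CGC GAA TGG CCT AGA — no ATG→stop ORF.
Frame -2: GCG CAT TTC GCC GAG GCG GAC CGG ATT AAG TTG CCA TGC GCG AAT GGC CTA GAG — no ATG→stop ORF.
Frame -3: CGC ATT TCG CCG AGG CGG ACC GGA TTA AGT TGC CAT GCG CGA ATG GCC TAG AGG — ATG at 45, stop TAG at 51 → 9 nt.
Forward-strand max 12 nt; reverse-strand max 9 nt. The forward strand has the longer ORF.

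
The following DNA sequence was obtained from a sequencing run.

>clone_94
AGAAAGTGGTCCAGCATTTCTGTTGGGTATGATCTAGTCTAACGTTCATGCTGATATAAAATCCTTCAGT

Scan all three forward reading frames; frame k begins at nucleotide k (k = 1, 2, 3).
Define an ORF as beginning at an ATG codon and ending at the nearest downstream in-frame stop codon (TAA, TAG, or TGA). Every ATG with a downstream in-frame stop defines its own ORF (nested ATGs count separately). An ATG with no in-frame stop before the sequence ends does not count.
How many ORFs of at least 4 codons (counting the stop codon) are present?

Frame 1: AGA AAG TGG TCC AGC ATT TCT GTT GGG TAT GAT CTA GTC TAA CGT TCA TGC TGA TAT AAA ATC CTT CAG — no ATG→stop ORF.
Frame 2: GAA AGT GGT CCA GCA TTT CTG TTG GGT ATG ATC TAG TCT AAC GTT CAT GCT GAT ATA AAA TCC TTC AGT — ATG at 29, stop TAG at 35 → 9 nt.
Frame 3: AAA GTG GTC CAG CAT TTC TGT TGG GTA TGA TCT AGT CTA ACG TTC ATG CTG ATA TAA AAT CCT TCA — ATG at 48, stop TAA at 57 → 12 nt.
ORFs ≥ 4 codons: frame 3 48–59 (4 codons). Count = 1.

1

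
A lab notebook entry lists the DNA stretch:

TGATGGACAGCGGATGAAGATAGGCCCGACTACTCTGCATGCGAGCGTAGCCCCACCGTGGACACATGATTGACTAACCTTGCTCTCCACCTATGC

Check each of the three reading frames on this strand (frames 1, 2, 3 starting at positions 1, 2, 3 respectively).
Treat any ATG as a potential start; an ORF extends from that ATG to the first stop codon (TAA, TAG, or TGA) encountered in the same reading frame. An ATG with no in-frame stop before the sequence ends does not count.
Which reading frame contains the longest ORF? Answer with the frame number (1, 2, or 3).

Frame 1: TGA TGG ACA GCG GAT GAA GAT AGG CCC GAC TAC TCT GCA TGC GAG CGT AGC CCC ACC GTG GAC ACA TGA TTG ACT AAC CTT GCT CTC CAC CTA TGC — no ATG→stop ORF.
Frame 2: GAT GGA CAG CGG ATG AAG ATA GGC CCG ACT ACT CTG CAT GCG AGC GTA GCC CCA CCG TGG ACA CAT GAT TGA CTA ACC TTG CTC TCC ACC TAT — ATG at 14, stop TGA at 71 → 60 nt.
Frame 3: ATG GAC AGC GGA TGA AGA TAG GCC CGA CTA CTC TGC ATG CGA GCG TAG CCC CAC CGT GGA CAC ATG ATT GAC TAA CCT TGC TCT CCA CCT ATG — ATG at 3, stop TGA at 15 → 15 nt; ATG at 39, stop TAG at 48 → 12 nt; ATG at 66, stop TAA at 75 → 12 nt.
Longest ORF is 60 nt in frame 2 (positions 14–73).

2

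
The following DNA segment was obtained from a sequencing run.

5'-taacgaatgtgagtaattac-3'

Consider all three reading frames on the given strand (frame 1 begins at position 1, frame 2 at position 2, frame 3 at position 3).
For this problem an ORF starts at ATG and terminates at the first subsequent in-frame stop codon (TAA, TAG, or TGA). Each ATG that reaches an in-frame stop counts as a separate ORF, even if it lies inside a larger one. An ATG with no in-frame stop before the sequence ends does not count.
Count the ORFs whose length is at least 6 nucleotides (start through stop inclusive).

1

Frame 1: TAA CGA ATG TGA GTA ATT — ATG at 7, stop TGA at 10 → 6 nt.
Frame 2: AAC GAA TGT GAG TAA TTA — no ATG→stop ORF.
Frame 3: ACG AAT GTG AGT AAT TAC — no ATG→stop ORF.
ORFs ≥ 6 nucleotides: frame 1 7–12 (6 nucleotides). Count = 1.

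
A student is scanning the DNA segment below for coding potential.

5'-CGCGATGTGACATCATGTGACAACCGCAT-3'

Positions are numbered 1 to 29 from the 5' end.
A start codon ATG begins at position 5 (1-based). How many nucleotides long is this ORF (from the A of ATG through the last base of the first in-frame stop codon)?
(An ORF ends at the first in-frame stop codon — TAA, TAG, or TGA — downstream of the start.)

Codons from position 5: ATG (5–7), TGA (8–10).
TGA is the first in-frame stop; ORF spans 5–10, 6 nucleotides.

6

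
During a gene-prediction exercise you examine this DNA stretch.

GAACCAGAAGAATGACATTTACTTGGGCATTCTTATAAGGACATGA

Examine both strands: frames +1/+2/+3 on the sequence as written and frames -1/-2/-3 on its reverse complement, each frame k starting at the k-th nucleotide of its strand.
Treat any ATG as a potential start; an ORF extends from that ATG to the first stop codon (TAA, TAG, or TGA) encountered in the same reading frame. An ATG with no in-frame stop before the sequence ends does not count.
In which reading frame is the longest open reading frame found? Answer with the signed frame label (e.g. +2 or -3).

Reverse complement (5'→3'): TCATGTCCTTATAAGAATGCCCAAGTAAATGTCATTCTTCTGGTTC
Frame +1: GAA CCA GAA GAA TGA CAT TTA CTT GGG CAT TCT TAT AAG GAC ATG — no ATG→stop ORF.
Frame +2: AAC CAG AAG AAT GAC ATT TAC TTG GGC ATT CTT ATA AGG ACA TGA — no ATG→stop ORF.
Frame +3: ACC AGA AGA ATG ACA TTT ACT TGG GCA TTC TTA TAA GGA CAT — ATG at 12, stop TAA at 36 → 27 nt.
Frame -1: TCA TGT CCT TAT AAG AAT GCC CAA GTA AAT GTC ATT CTT CTG GTT — no ATG→stop ORF.
Frame -2: CAT GTC CTT ATA AGA ATG CCC AAG TAA ATG TCA TTC TTC TGG TTC — ATG at 17, stop TAA at 26 → 12 nt.
Frame -3: ATG TCC TTA TAA GAA TGC CCA AGT AAA TGT CAT TCT TCT GGT — ATG at 3, stop TAA at 12 → 12 nt.
Longest ORF is 27 nt in frame +3 (positions 12–38).

+3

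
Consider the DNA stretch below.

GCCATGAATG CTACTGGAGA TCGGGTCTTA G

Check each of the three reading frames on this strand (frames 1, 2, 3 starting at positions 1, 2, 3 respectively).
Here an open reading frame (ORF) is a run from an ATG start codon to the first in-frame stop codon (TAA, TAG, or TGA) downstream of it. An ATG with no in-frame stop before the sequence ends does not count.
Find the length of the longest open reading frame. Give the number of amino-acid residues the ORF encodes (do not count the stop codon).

7

Frame 1: GCC ATG AAT GCT ACT GGA GAT CGG GTC TTA — no ATG→stop ORF.
Frame 2: CCA TGA ATG CTA CTG GAG ATC GGG TCT TAG — ATG at 8, stop TAG at 29 → 24 nt.
Frame 3: CAT GAA TGC TAC TGG AGA TCG GGT CTT — no ATG→stop ORF.
Longest: frame 2, positions 8–31, 24 nt = 8 codons = 7 aa. → 7 amino acids.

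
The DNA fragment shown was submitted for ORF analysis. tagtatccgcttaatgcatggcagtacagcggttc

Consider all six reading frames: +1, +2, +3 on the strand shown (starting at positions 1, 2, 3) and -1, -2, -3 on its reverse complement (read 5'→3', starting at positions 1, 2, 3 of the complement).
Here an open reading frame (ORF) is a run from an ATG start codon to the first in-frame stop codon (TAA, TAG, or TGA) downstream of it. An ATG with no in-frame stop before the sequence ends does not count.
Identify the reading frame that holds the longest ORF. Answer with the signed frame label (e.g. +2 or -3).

-2

Reverse complement (5'→3'): GAACCGCTGTACTGCCATGCATTAAGCGGATACTA
Frame +1: TAG TAT CCG CTT AAT GCA TGG CAG TAC AGC GGT — no ATG→stop ORF.
Frame +2: AGT ATC CGC TTA ATG CAT GGC AGT ACA GCG GTT — no ATG→stop ORF.
Frame +3: GTA TCC GCT TAA TGC ATG GCA GTA CAG CGG TTC — no ATG→stop ORF.
Frame -1: GAA CCG CTG TAC TGC CAT GCA TTA AGC GGA TAC — no ATG→stop ORF.
Frame -2: AAC CGC TGT ACT GCC ATG CAT TAA GCG GAT ACT — ATG at 17, stop TAA at 23 → 9 nt.
Frame -3: ACC GCT GTA CTG CCA TGC ATT AAG CGG ATA CTA — no ATG→stop ORF.
Longest ORF is 9 nt in frame -2 (positions 17–25).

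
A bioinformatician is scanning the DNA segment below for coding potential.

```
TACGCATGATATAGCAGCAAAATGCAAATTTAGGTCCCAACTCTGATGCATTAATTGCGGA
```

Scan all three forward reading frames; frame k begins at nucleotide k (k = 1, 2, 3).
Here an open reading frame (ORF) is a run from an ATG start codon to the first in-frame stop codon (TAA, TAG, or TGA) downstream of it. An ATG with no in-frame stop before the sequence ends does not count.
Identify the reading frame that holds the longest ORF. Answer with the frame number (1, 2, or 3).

Frame 1: TAC GCA TGA TAT AGC AGC AAA ATG CAA ATT TAG GTC CCA ACT CTG ATG CAT TAA TTG CGG — ATG at 22, stop TAG at 31 → 12 nt; ATG at 46, stop TAA at 52 → 9 nt.
Frame 2: ACG CAT GAT ATA GCA GCA AAA TGC AAA TTT AGG TCC CAA CTC TGA TGC ATT AAT TGC GGA — no ATG→stop ORF.
Frame 3: CGC ATG ATA TAG CAG CAA AAT GCA AAT TTA GGT CCC AAC TCT GAT GCA TTA ATT GCG — ATG at 6, stop TAG at 12 → 9 nt.
Longest ORF is 12 nt in frame 1 (positions 22–33).

1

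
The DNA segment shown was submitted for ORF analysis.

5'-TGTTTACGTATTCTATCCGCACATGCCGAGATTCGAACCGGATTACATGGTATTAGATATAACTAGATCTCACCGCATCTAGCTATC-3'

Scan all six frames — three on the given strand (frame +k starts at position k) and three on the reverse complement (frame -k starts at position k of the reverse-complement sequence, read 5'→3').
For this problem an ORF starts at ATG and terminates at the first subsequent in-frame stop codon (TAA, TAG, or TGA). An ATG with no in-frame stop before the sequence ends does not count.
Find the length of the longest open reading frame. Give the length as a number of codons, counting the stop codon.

20

Reverse complement (5'→3'): GATAGCTAGATGCGGTGAGATCTAGTTATATCTAATACCATGTAATCCGGTTCGAATCTCGGCATGTGCGGATAGAATACGTAAACA
Frame +1: TGT TTA CGT ATT CTA TCC GCA CAT GCC GAG ATT CGA ACC GGA TTA CAT GGT ATT AGA TAT AAC TAG ATC TCA CCG CAT CTA GCT ATC — no ATG→stop ORF.
Frame +2: GTT TAC GTA TTC TAT CCG CAC ATG CCG AGA TTC GAA CCG GAT TAC ATG GTA TTA GAT ATA ACT AGA TCT CAC CGC ATC TAG CTA — ATG at 23, stop TAG at 80 → 60 nt; ATG at 47, stop TAG at 80 → 36 nt.
Frame +3: TTT ACG TAT TCT ATC CGC ACA TGC CGA GAT TCG AAC CGG ATT ACA TGG TAT TAG ATA TAA CTA GAT CTC ACC GCA TCT AGC TAT — no ATG→stop ORF.
Frame -1: GAT AGC TAG ATG CGG TGA GAT CTA GTT ATA TCT AAT ACC ATG TAA TCC GGT TCG AAT CTC GGC ATG TGC GGA TAG AAT ACG TAA ACA — ATG at 10, stop TGA at 16 → 9 nt; ATG at 40, stop TAA at 43 → 6 nt; ATG at 64, stop TAG at 73 → 12 nt.
Frame -2: ATA GCT AGA TGC GGT GAG ATC TAG TTA TAT CTA ATA CCA TGT AAT CCG GTT CGA ATC TCG GCA TGT GCG GAT AGA ATA CGT AAA — no ATG→stop ORF.
Frame -3: TAG CTA GAT GCG GTG AGA TCT AGT TAT ATC TAA TAC CAT GTA ATC CGG TTC GAA TCT CGG CAT GTG CGG ATA GAA TAC GTA AAC — no ATG→stop ORF.
Longest: frame +2, positions 23–82, 60 nt = 20 codons = 19 aa. → 20 codons.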